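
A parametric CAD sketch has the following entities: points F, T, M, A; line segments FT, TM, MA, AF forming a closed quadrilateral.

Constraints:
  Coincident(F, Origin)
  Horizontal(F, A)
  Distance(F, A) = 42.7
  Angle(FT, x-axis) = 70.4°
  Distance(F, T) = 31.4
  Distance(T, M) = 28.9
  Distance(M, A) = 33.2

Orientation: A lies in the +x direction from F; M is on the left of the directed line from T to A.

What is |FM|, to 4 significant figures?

51.27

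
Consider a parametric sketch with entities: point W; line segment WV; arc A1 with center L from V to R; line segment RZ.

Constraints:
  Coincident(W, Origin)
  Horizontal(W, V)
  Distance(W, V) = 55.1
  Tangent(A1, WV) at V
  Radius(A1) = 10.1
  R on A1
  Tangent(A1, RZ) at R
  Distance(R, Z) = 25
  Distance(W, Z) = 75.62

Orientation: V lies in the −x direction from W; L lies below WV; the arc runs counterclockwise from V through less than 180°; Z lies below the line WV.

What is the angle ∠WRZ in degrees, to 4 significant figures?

103.4°

Checks: |LV| = 10.10 ✓; |LR| = 10.10 ✓; ∠(LR, RZ) = 90.00° ✓; |RZ| = 25.00 ✓; |WZ| = 75.62 ✓.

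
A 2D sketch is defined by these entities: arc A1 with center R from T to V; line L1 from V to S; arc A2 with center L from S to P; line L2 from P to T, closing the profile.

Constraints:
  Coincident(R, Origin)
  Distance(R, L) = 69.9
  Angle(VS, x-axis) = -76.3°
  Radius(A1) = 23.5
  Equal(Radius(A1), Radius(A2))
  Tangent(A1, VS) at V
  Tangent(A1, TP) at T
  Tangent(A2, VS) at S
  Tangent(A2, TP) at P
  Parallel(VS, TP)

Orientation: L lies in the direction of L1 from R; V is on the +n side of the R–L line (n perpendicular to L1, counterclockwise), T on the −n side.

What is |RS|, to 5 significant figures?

73.745

The slot axis is L1's direction at -76.3°, so u = (cos -76.3°, sin -76.3°) = (0.23684, -0.97155) and n = (−sin -76.3°, cos -76.3°) = (0.97155, 0.23684). R is at the origin and L lies 69.9 along u from R, so L = 69.9·u = (16.555, -67.911). Tangency of A1 to both parallel lines with radius 23.5 puts V and T at R ± 23.5·n: V = (22.831, 5.5657), T = (-22.831, -5.5657). Equal radii place S and P the same way about L: S = L + 23.5·n = (39.386, -62.346), P = L − 23.5·n = (-6.2764, -73.477). Then |RS| = |S − R| = 73.745.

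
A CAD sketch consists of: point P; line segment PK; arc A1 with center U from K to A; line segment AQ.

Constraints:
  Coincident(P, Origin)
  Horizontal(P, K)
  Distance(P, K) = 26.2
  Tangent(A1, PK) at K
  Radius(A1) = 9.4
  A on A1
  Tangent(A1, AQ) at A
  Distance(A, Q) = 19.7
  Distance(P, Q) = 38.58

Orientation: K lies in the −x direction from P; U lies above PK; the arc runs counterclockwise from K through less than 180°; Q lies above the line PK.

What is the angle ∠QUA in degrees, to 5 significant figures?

64.492°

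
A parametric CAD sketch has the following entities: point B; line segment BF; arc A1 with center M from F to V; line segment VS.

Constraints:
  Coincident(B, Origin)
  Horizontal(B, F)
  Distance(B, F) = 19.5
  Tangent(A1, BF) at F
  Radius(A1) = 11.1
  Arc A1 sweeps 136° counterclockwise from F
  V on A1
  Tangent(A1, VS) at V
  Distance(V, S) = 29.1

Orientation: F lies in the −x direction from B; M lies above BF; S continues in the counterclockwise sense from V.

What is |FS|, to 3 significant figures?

41.5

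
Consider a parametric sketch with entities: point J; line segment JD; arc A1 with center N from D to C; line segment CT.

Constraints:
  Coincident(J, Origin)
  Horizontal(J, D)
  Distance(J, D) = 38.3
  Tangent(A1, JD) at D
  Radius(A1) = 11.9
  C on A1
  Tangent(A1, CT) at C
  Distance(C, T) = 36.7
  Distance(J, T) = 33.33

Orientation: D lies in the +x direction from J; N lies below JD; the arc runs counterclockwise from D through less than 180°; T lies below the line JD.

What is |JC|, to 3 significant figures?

29.4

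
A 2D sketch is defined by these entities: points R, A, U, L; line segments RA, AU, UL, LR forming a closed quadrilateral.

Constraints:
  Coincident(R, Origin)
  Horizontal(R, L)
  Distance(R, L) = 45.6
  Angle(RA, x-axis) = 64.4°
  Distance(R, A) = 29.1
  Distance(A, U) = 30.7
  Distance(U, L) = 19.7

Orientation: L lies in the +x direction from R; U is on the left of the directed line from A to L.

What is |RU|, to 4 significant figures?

46.75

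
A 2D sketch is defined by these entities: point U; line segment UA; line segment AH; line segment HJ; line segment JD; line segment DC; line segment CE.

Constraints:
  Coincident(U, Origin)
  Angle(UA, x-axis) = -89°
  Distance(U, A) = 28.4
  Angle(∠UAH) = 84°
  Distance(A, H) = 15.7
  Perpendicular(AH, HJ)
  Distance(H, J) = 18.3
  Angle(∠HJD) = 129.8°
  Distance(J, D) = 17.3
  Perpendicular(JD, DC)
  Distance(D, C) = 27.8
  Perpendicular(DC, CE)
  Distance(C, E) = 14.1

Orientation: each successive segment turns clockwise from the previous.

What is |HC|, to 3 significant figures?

32.1

∠HJD = 129.8° gives JD at 34.8° from the x-axis; with |JD| = 17.3, D = (0.656, 1.08). The perpendicularity gives DC at right angles to JD, so DC runs at -55.2°; with |DC| = 27.8, C = (16.5, -21.8). Then |HC| = |C − H| = 32.1.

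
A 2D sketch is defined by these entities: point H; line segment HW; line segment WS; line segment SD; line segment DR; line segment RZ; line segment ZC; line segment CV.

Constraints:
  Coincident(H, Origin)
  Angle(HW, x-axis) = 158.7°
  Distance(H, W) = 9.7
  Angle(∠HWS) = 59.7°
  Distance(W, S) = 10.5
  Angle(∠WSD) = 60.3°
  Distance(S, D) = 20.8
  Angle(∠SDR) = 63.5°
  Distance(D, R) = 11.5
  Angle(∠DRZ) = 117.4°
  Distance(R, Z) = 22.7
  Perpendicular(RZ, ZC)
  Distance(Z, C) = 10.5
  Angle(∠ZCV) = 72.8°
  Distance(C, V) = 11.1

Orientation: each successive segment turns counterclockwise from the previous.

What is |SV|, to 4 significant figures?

4.758

H is at the origin; HW runs at 158.7° with length 9.7, so W = (-9.037, 3.524). ∠HWS = 59.7° gives WS at -81.00° from the x-axis; with |WS| = 10.5, S = (-7.395, -6.847). ∠WSD = 60.3° gives SD at 38.70° from the x-axis; with |SD| = 20.8, D = (8.838, 6.158). ∠SDR = 63.5° gives DR at 155.2° from the x-axis; with |DR| = 11.5, R = (-1.601, 10.98). ∠DRZ = 117.4° gives RZ at -142.2° from the x-axis; with |RZ| = 22.7, Z = (-19.54, -2.931). RZ ⟂ ZC, so ZC runs at -52.20°; with |ZC| = 10.5, C = (-13.10, -11.23). ∠ZCV = 72.8° gives CV at 55.00° from the x-axis; with |CV| = 11.1, V = (-6.736, -2.135). Then |SV| = |V − S| = 4.758.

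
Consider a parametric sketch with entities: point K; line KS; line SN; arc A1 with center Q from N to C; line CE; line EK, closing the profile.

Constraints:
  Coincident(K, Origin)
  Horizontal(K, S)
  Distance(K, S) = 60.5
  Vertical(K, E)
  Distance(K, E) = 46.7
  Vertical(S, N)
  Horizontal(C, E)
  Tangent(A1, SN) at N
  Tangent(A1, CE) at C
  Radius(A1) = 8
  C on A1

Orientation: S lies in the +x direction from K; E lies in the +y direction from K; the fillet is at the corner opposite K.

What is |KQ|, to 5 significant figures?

65.222

K is at the origin; K and S share the same y with |KS| = 60.5 and S on the +x side, so S = (60.500, 0.0000). KE is vertical with |KE| = 46.7 and E on the +y side, so E = (0.0000, 46.700). The virtual corner opposite K is at (60.500, 46.700). The tangent condition forces QN to be normal to SN and the tangent condition forces QC to be normal to CE, with radius 8.0, so the center Q sits 8.0 in from both sides at Q = (52.500, 38.700). Then |KQ| = |Q − K| = 65.222.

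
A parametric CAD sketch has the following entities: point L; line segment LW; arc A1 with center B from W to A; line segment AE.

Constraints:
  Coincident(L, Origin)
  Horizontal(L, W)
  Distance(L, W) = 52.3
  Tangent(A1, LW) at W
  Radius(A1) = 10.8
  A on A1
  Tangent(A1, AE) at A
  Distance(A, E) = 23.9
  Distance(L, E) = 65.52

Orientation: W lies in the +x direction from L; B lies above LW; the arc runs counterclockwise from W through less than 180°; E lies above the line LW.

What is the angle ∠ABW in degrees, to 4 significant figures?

110.4°

L is at the origin; L and W share the same y with |LW| = 52.3 and W on the +x side, so W = (52.30, 0.000). Since A1 is tangent to LW there, BW ⟂ LW, so B = W + (0, 10.8) = (52.30, 10.80). Since BA ⟂ AE (tangency), |BE| = √(10.8² + 23.9²) = 26.23 regardless of where A sits on A1. So E lies on both circle(L, 65.52) and circle(B, 26.23); the above-LW intersection is E = (54.10, 36.97). A is the foot of the tangent from E: A = (62.42, 14.56).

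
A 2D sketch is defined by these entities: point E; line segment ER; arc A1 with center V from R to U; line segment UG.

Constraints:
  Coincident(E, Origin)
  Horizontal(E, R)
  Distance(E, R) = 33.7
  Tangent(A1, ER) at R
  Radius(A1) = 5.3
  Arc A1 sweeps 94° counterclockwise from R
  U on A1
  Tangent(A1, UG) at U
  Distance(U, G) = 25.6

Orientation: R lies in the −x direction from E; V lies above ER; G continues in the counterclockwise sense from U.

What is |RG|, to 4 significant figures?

31.40

On A1, R sits at bearing -90° from V; a 94° counterclockwise sweep puts U at bearing 4°, so U = V + 5.3·(cos 4°, sin 4°) = (-28.41, 5.670). Tangency of A1 to UG means the radius VU is perpendicular to UG, so UG runs along (−sin 4°, cos 4°); with |UG| = 25.6, G = (-30.20, 31.21). Then |RG| = |G − R| = 31.40.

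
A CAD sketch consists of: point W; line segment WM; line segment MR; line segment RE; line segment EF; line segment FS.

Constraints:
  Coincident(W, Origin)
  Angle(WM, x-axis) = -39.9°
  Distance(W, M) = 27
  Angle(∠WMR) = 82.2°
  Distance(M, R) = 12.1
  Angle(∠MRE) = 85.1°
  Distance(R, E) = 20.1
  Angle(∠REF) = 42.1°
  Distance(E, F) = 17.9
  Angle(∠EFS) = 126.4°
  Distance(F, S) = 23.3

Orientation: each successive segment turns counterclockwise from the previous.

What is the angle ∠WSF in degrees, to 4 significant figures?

13.13°

∠REF = 42.1° gives EF at -69.30° from the x-axis; with |EF| = 17.9, F = (15.59, -14.63). ∠EFS = 126.4° gives FS at -15.70° from the x-axis; with |FS| = 23.3, S = (38.02, -20.93). Then cos ∠WSF = SW·SF / (|SW||SF|), giving 13.13°.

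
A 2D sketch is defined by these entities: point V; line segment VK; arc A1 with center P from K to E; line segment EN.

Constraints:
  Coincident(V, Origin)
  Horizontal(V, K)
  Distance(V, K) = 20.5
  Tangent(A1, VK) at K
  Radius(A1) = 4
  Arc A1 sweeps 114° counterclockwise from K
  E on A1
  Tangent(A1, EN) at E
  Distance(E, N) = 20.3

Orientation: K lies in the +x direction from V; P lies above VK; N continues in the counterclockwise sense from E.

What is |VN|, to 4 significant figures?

28.93

V is at the origin; VK is horizontal with |VK| = 20.5 and K on the +x side, so K = (20.50, 0.000). Since A1 is tangent to VK there, PK ⟂ VK, so P = K + (0, 4) = (20.50, 4.000). On A1, K sits at bearing -90° from P; a 114° counterclockwise sweep puts E at bearing 24°, so E = P + 4.0·(cos 24°, sin 24°) = (24.15, 5.627). Tangency of A1 to EN means the radius PE is perpendicular to EN, so EN runs along (−sin 24°, cos 24°); with |EN| = 20.3, N = (15.90, 24.17). Then |VN| = |N − V| = 28.93.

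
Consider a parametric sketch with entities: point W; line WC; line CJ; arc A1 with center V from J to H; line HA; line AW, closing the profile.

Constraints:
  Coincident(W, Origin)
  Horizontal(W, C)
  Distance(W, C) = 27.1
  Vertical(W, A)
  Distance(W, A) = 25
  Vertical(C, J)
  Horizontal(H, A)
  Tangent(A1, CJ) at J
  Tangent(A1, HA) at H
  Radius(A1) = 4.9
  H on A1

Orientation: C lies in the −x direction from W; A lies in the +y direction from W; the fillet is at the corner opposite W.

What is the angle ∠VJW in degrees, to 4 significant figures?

36.56°

W is at the origin; WC is horizontal with |WC| = 27.1 and C on the −x side, so C = (-27.10, 0.000). WA is vertical with |WA| = 25.0 and A on the +y side, so A = (0.000, 25.00). The virtual corner opposite W is at (-27.10, 25.00). Tangency of A1 to CJ means the radius VJ is perpendicular to CJ and since A1 is tangent to HA there, VH ⟂ HA, with radius 4.9, so the center V sits 4.9 in from both sides at V = (-22.20, 20.10). That places the tangent points at J = (-27.10, 20.10) on CJ and H = (-22.20, 25.00) on HA. Then cos ∠VJW = JV·JW / (|JV||JW|), giving 36.56°.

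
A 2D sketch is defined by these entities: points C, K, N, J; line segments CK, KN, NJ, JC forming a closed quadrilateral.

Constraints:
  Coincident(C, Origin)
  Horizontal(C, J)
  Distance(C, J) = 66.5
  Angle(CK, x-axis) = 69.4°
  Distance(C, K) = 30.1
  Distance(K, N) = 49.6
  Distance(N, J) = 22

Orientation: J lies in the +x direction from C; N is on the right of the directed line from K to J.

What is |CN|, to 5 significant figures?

46.147

C is at the origin; CJ is horizontal with |CJ| = 66.5 and J in +x, so J = (66.5, 0). CK runs at 69.4° with |CK| = 30.1, so K = (10.590, 28.175). N is determined by |KN| = 49.6 and |NJ| = 22.0 together: it lies at the intersection of circle(K, 49.6) and circle(J, 22.0). With |KJ| = 62.608, the foot of the radical line on KJ is 47.086 from K and the perpendicular offset is √(49.6² − 47.086²) = 15.591. Taking the right-of-KJ solution: N = (45.622, -6.9375).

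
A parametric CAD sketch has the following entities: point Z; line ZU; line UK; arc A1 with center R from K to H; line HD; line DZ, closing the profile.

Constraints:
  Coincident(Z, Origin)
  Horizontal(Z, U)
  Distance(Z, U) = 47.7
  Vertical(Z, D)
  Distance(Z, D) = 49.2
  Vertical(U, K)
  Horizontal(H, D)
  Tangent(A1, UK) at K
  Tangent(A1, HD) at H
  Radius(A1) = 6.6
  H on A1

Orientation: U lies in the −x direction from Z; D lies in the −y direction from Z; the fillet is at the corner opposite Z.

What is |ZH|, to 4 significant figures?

64.11

Z is at the origin; ZU is horizontal with |ZU| = 47.7 and U on the −x side, so U = (-47.70, 0.000). Z and D share the same x with |ZD| = 49.2 and D on the −y side, so D = (0.000, -49.20). The virtual corner opposite Z is at (-47.70, -49.20). The tangent condition forces RK to be normal to UK and the tangent condition forces RH to be normal to HD, with radius 6.6, so the center R sits 6.6 in from both sides at R = (-41.10, -42.60). That places the tangent points at K = (-47.70, -42.60) on UK and H = (-41.10, -49.20) on HD. Then |ZH| = |H − Z| = 64.11.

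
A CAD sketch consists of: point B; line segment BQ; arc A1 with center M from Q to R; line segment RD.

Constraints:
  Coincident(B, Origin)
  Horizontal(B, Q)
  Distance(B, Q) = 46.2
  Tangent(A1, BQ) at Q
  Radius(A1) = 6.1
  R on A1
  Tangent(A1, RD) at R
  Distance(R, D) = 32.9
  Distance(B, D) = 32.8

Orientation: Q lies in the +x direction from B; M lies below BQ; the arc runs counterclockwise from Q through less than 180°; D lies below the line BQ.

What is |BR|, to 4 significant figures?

41.73

Checks: |BQ| = 46.20 ✓; |MQ| = 6.100 ✓; |MR| = 6.100 ✓; ∠(MR, RD) = 90.00° ✓; |RD| = 32.90 ✓; |BD| = 32.80 ✓.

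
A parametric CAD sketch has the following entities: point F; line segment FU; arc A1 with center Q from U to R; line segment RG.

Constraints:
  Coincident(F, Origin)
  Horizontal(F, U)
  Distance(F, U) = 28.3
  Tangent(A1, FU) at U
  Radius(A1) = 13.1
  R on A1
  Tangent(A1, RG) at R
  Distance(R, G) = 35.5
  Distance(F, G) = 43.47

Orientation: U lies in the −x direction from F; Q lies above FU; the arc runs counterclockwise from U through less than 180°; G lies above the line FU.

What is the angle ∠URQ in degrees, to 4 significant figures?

53.59°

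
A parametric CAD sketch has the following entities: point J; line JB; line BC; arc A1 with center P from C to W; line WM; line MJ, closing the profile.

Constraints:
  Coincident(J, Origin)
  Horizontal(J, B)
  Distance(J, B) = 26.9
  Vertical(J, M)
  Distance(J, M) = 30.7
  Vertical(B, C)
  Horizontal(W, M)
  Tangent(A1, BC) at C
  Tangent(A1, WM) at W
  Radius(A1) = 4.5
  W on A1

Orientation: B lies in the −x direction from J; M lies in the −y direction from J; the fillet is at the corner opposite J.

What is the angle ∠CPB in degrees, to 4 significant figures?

80.25°

J is at the origin; JB is horizontal with |JB| = 26.9 and B on the −x side, so B = (-26.90, 0.000). JM is vertical with |JM| = 30.7 and M on the −y side, so M = (0.000, -30.70). The virtual corner opposite J is at (-26.90, -30.70). A1 meets BC tangentially, so PC is at right angles to BC and tangency of A1 to WM means the radius PW is perpendicular to WM, with radius 4.5, so the center P sits 4.5 in from both sides at P = (-22.40, -26.20). That places the tangent points at C = (-26.90, -26.20) on BC and W = (-22.40, -30.70) on WM. Then cos ∠CPB = PC·PB / (|PC||PB|), giving 80.25°.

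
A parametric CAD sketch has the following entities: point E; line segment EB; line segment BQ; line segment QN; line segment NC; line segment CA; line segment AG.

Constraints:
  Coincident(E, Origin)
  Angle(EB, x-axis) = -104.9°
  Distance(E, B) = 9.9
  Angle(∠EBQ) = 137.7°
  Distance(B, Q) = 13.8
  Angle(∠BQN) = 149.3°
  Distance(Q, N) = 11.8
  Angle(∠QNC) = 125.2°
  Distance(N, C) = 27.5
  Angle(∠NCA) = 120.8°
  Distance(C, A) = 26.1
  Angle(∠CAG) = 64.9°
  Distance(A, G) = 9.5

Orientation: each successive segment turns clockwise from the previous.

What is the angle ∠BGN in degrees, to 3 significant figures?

36.7°

∠NCA = 120.8° gives CA at 68.1° from the x-axis; with |CA| = 26.1, A = (-32.9, 28.6). ∠CAG = 64.9° gives AG at -47.0° from the x-axis; with |AG| = 9.5, G = (-26.4, 21.7). Then cos ∠BGN = GB·GN / (|GB||GN|), giving 36.7°.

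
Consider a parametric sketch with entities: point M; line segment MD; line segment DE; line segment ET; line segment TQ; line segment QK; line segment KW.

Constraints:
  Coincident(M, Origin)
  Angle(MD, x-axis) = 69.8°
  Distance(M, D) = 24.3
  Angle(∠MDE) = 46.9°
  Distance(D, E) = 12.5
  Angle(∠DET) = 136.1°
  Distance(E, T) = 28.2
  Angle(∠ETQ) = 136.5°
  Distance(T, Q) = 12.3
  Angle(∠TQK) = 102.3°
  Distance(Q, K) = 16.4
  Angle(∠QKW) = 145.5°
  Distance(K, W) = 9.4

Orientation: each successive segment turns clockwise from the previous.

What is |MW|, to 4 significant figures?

17.11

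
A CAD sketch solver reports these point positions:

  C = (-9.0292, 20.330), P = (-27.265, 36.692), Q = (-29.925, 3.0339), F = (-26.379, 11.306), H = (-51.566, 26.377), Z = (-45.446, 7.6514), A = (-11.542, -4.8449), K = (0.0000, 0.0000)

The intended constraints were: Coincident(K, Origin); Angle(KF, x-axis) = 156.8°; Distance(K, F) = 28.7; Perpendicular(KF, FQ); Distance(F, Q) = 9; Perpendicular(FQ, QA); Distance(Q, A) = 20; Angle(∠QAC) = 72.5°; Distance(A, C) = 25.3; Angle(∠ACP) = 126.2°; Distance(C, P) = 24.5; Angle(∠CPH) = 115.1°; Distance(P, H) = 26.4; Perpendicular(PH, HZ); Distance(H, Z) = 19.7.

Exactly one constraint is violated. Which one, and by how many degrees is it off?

Perpendicular(PH, HZ) — off by 4.90°.

K = (0.00, 0.00) ✓; KF at 156.8° ✓; |KF| = 28.70 ✓; ∠(KF, FQ) = 90.00° ✓; |FQ| = 9.000 ✓; ∠(FQ, QA) = 90.00° ✓; |QA| = 20.00 ✓; ∠QAC = 72.50° ✓; |AC| = 25.30 ✓; ∠ACP = 126.2° ✓; |CP| = 24.50 ✓; ∠CPH = 115.1° ✓; |PH| = 26.40 ✓; ∠(PH, HZ) = 85.10° ✗; |HZ| = 19.70 ✓.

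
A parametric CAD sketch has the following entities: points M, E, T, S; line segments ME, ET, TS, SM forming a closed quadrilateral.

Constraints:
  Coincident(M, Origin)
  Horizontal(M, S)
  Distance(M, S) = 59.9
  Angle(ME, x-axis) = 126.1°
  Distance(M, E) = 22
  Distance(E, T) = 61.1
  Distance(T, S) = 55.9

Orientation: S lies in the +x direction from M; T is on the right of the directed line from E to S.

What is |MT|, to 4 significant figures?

39.35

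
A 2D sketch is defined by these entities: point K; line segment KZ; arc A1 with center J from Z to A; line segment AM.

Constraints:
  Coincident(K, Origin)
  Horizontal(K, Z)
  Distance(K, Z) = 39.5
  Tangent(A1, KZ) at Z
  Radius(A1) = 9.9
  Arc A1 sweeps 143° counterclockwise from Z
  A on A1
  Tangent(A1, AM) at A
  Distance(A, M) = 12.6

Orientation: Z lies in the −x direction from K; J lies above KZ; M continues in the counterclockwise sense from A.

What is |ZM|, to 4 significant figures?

25.72

K is at the origin; K and Z share the same y with |KZ| = 39.5 and Z on the −x side, so Z = (-39.50, 0.000). The tangent condition forces JZ to be normal to KZ, so J = Z + (0, 9.9) = (-39.50, 9.900). On A1, Z sits at bearing -90° from J; a 143° counterclockwise sweep puts A at bearing 53°, so A = J + 9.9·(cos 53°, sin 53°) = (-33.54, 17.81). A1 meets AM tangentially, so JA is at right angles to AM, so AM runs along (−sin 53°, cos 53°); with |AM| = 12.6, M = (-43.60, 25.39). Then |ZM| = |M − Z| = 25.72.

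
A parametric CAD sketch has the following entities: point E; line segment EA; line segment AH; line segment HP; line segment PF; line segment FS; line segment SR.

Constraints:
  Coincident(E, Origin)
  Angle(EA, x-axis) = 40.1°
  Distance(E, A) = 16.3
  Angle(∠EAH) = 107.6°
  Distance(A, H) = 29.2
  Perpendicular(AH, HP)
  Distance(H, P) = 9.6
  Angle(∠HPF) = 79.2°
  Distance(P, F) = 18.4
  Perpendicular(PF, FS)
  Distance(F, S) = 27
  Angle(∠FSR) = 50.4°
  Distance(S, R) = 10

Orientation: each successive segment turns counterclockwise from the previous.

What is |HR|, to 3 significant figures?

14.3

E is at the origin; EA runs at 40.1° with length 16.3, so A = (12.5, 10.5). ∠EAH = 107.6° gives AH at 112° from the x-axis; with |AH| = 29.2, H = (1.29, 37.5). The perpendicularity gives HP at right angles to AH, so HP runs at -158°; with |HP| = 9.6, P = (-7.58, 33.8). ∠HPF = 79.2° gives PF at -56.7° from the x-axis; with |PF| = 18.4, F = (2.53, 18.4). PF is perpendicular to FS, so FS runs at 33.3°; with |FS| = 27.0, S = (25.1, 33.2). ∠FSR = 50.4° gives SR at 163° from the x-axis; with |SR| = 10.0, R = (15.5, 36.2). Then |HR| = |R − H| = 14.3.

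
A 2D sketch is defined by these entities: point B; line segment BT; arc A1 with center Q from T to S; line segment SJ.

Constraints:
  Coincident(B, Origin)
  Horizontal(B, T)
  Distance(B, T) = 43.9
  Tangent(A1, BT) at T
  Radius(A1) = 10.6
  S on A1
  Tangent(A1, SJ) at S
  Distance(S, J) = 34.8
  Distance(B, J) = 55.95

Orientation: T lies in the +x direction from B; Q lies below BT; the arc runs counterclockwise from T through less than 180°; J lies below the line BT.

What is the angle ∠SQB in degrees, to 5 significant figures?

12.882°

Checks: |QS| = 10.60 ✓; ∠(QS, SJ) = 90.00° ✓; |SJ| = 34.80 ✓; |BJ| = 55.95 ✓.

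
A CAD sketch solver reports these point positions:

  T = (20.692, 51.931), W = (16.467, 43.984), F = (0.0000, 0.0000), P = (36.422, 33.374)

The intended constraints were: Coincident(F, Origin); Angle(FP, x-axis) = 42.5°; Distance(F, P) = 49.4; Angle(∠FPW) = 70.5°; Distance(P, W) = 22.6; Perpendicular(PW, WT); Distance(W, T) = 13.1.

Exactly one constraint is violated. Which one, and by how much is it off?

Distance(W, T) = 13.1 — off by 4.10.

F = (0.00, 0.00) ✓; FP at 42.50° ✓; |FP| = 49.40 ✓; ∠FPW = 70.50° ✓; |PW| = 22.60 ✓; ∠(PW, WT) = 90.00° ✓; |WT| = 9.000 ✗.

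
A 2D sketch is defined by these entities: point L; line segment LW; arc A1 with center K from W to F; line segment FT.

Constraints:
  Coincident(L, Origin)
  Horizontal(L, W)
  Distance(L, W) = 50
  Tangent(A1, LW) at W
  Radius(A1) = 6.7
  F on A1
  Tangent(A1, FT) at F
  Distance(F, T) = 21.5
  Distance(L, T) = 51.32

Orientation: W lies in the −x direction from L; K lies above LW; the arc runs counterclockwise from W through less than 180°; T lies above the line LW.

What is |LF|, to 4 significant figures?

43.80

L is at the origin; L and W share the same y with |LW| = 50.0 and W on the −x side, so W = (-50.00, 0.000). Tangency of A1 to LW means the radius KW is perpendicular to LW, so K = W + (0, 6.7) = (-50.00, 6.700). Since KF ⟂ FT (tangency), |KT| = √(6.7² + 21.5²) = 22.52 regardless of where F sits on A1. So T lies on both circle(L, 51.32) and circle(K, 22.52); the above-LW intersection is T = (-42.95, 28.09). F is the foot of the tangent from T: F = (-43.30, 6.591).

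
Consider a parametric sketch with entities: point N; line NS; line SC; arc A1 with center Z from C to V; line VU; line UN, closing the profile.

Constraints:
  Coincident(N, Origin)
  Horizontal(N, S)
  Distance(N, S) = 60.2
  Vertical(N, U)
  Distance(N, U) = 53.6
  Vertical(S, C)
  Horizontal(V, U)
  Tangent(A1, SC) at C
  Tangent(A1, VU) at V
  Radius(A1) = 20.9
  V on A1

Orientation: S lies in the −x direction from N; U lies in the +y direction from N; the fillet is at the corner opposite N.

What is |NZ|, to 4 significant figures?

51.13

N and U share the same x with |NU| = 53.6 and U on the +y side, so U = (0.000, 53.60). The virtual corner opposite N is at (-60.20, 53.60). A1 meets SC tangentially, so ZC is at right angles to SC and the tangent condition forces ZV to be normal to VU, with radius 20.9, so the center Z sits 20.9 in from both sides at Z = (-39.30, 32.70). Then |NZ| = |Z − N| = 51.13.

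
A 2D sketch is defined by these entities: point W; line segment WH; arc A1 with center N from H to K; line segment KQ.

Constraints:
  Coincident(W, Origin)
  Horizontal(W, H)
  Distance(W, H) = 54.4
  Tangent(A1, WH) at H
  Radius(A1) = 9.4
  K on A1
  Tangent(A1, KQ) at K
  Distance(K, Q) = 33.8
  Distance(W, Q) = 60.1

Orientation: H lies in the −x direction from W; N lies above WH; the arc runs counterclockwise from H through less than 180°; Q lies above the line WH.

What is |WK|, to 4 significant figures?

45.86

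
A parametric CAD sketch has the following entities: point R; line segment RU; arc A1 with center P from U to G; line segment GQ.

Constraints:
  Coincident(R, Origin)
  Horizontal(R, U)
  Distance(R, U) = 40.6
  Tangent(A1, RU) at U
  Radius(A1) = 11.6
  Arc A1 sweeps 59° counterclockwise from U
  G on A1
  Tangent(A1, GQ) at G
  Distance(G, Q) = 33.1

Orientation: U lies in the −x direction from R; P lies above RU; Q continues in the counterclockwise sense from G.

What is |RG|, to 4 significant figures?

31.17

A1 meets RU tangentially, so PU is at right angles to RU, so P = U + (0, 11.6) = (-40.60, 11.60). On A1, U sits at bearing -90° from P; a 59° counterclockwise sweep puts G at bearing -31°, so G = P + 11.6·(cos -31°, sin -31°) = (-30.66, 5.626). Then |RG| = |G − R| = 31.17.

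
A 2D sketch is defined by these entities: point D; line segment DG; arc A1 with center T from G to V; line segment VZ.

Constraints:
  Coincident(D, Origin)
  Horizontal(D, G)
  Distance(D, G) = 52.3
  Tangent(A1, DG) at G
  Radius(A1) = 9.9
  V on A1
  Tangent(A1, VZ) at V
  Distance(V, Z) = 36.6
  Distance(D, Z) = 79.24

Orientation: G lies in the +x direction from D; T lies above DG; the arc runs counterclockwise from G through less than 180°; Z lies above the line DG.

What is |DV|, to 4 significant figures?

62.85

D is at the origin; DG is horizontal with |DG| = 52.3 and G on the +x side, so G = (52.30, 0.000). The tangent condition forces TG to be normal to DG, so T = G + (0, 9.9) = (52.30, 9.900). Since TV ⟂ VZ (tangency), |TZ| = √(9.9² + 36.6²) = 37.92 regardless of where V sits on A1. So Z lies on both circle(D, 79.24) and circle(T, 37.92); the above-DG intersection is Z = (64.72, 45.72). V is the foot of the tangent from Z: V = (62.18, 9.213).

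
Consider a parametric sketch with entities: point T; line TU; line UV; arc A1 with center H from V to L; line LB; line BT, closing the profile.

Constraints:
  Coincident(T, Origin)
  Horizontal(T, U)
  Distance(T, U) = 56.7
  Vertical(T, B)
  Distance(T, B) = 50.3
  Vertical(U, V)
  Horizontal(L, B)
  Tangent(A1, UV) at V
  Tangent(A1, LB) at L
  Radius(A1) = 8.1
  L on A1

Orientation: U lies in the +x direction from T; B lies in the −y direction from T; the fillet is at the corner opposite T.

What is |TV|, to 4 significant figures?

70.68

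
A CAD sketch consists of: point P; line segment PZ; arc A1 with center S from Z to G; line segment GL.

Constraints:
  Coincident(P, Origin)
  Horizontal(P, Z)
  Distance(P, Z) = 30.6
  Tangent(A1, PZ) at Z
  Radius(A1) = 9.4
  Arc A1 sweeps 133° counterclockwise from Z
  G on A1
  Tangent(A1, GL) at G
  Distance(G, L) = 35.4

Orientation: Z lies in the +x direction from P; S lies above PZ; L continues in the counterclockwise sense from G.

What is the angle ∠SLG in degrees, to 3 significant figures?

14.9°

On A1, Z sits at bearing -90° from S; a 133° counterclockwise sweep puts G at bearing 43°, so G = S + 9.4·(cos 43°, sin 43°) = (37.5, 15.8). Since A1 is tangent to GL there, SG ⟂ GL, so GL runs along (−sin 43°, cos 43°); with |GL| = 35.4, L = (13.3, 41.7). Then cos ∠SLG = LS·LG / (|LS||LG|), giving 14.9°.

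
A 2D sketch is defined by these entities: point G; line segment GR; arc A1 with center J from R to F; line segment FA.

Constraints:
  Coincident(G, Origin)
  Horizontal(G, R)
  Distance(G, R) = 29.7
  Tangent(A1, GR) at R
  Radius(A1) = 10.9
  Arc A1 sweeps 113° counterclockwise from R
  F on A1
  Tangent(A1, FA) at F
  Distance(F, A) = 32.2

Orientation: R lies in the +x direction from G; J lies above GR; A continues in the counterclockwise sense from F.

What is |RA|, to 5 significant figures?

44.872

G is at the origin; GR is horizontal with |GR| = 29.7 and R on the +x side, so R = (29.700, 0.0000). Tangency of A1 to GR means the radius JR is perpendicular to GR, so J = R + (0, 10.9) = (29.700, 10.900). On A1, R sits at bearing -90° from J; a 113° counterclockwise sweep puts F at bearing 23°, so F = J + 10.9·(cos 23°, sin 23°) = (39.734, 15.159). The tangent condition forces JF to be normal to FA, so FA runs along (−sin 23°, cos 23°); with |FA| = 32.2, A = (27.152, 44.799). Then |RA| = |A − R| = 44.872.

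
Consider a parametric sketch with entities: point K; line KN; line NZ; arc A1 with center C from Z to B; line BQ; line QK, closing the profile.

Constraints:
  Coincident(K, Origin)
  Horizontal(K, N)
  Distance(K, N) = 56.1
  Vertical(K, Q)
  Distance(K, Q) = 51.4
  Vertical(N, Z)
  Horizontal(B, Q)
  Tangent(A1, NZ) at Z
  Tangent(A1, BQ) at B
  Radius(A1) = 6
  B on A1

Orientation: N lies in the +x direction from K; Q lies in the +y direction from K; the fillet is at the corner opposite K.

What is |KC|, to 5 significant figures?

67.610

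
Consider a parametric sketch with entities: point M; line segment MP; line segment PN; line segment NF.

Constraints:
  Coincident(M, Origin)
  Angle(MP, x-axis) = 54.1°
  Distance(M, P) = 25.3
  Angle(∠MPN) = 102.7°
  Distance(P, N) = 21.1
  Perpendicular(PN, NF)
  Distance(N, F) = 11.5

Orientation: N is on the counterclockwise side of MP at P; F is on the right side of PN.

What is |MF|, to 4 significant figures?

44.94

M is at the origin; MP runs at 54.1° with length 25.3, so P = 25.3·(cos 54.1°, sin 54.1°) = (14.84, 20.49). ∠MPN = 102.7°, so PN runs at 54.1° + (180° − 102.7°) = 131.4° from the x-axis; with |PN| = 21.1, N = P + 21.1·(cos 131.4°, sin 131.4°) = (0.8815, 36.32). PN ⟂ NF; with |NF| = 11.5 on the right of PN, F = N + 11.5·(0.7501, 0.6613) = (9.508, 43.93). Then |MF| = |F − M| = 44.94.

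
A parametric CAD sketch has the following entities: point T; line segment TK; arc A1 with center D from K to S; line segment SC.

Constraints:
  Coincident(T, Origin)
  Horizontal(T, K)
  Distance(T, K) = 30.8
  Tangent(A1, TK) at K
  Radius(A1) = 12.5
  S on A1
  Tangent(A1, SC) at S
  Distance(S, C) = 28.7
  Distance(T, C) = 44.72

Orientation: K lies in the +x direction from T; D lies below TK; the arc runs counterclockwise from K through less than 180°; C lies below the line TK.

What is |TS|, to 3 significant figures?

22.1

Checks: T = (0.00, 0.00) ✓; |DS| = 12.50 ✓; ∠(DS, SC) = 90.00° ✓; |SC| = 28.70 ✓; |TC| = 44.72 ✓.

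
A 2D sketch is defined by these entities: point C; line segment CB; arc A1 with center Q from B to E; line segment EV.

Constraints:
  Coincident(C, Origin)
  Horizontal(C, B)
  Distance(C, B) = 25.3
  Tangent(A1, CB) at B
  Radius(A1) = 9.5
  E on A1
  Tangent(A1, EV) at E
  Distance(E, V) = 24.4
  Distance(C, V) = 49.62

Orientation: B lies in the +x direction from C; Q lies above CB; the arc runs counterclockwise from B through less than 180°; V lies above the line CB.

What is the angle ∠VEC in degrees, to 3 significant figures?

110°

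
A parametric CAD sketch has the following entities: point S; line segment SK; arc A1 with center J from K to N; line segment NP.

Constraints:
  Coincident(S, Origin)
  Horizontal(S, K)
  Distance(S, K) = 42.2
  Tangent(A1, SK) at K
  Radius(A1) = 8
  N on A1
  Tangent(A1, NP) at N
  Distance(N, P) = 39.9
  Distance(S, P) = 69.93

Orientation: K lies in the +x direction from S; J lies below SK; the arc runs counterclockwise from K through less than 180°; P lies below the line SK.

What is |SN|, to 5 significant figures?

36.664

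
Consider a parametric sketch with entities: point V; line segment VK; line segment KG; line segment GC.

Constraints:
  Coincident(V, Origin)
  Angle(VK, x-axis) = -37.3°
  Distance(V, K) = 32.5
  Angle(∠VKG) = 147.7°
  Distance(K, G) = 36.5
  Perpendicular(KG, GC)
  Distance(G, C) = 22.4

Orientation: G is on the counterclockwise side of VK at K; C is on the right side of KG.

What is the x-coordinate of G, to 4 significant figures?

62.21

V is at the origin; VK runs at -37.3° with length 32.5, so K = 32.5·(cos -37.3°, sin -37.3°) = (25.85, -19.69). ∠VKG = 147.7°, so KG runs at -37.3° + (180° − 147.7°) = -5.000° from the x-axis; with |KG| = 36.5, G = K + 36.5·(cos -5.000°, sin -5.000°) = (62.21, -22.88). So G.x = 62.21.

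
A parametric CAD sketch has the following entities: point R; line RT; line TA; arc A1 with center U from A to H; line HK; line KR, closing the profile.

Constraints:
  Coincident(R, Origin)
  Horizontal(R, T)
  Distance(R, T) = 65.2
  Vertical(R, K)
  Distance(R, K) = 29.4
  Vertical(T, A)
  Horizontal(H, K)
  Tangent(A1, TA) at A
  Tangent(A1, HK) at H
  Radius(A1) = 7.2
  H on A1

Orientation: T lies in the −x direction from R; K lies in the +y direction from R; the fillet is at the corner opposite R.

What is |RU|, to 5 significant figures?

62.103

R is at the origin; R and T share the same y with |RT| = 65.2 and T on the −x side, so T = (-65.200, 0.0000). RK is vertical with |RK| = 29.4 and K on the +y side, so K = (0.0000, 29.400). The virtual corner opposite R is at (-65.200, 29.400). Since A1 is tangent to TA there, UA ⟂ TA and tangency of A1 to HK means the radius UH is perpendicular to HK, with radius 7.2, so the center U sits 7.2 in from both sides at U = (-58.000, 22.200). Then |RU| = |U − R| = 62.103.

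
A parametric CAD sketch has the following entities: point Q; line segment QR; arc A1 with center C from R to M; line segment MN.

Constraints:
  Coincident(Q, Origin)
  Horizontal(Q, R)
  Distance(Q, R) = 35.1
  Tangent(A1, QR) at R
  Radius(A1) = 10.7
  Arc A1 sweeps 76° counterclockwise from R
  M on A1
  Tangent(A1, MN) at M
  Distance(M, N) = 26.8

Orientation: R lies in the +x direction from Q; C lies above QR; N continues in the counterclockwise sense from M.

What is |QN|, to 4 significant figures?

62.16

Q is at the origin; Q and R share the same y with |QR| = 35.1 and R on the +x side, so R = (35.10, 0.000). Since A1 is tangent to QR there, CR ⟂ QR, so C = R + (0, 10.7) = (35.10, 10.70). On A1, R sits at bearing -90° from C; a 76° counterclockwise sweep puts M at bearing -14°, so M = C + 10.7·(cos -14°, sin -14°) = (45.48, 8.111). The tangent condition forces CM to be normal to MN, so MN runs along (−sin -14°, cos -14°); with |MN| = 26.8, N = (51.97, 34.12). Then |QN| = |N − Q| = 62.16.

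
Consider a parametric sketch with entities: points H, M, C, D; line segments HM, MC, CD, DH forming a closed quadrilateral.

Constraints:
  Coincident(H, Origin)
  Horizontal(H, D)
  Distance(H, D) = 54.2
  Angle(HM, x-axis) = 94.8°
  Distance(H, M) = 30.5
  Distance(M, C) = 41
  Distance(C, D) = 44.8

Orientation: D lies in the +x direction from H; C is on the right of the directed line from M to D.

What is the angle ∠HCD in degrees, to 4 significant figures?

129.0°

H is at the origin; H and D share the same y with |HD| = 54.2 and D in +x, so D = (54.2, 0). HM runs at 94.8° with |HM| = 30.5, so M = (-2.552, 30.39). C is determined by |MC| = 41.0 and |CD| = 44.8 together: it lies at the intersection of circle(M, 41.0) and circle(D, 44.8). With |MD| = 64.38, the foot of the radical line on MD is 29.66 from M and the perpendicular offset is √(41.0² − 29.66²) = 28.31. Taking the right-of-MD solution: C = (10.23, -8.565).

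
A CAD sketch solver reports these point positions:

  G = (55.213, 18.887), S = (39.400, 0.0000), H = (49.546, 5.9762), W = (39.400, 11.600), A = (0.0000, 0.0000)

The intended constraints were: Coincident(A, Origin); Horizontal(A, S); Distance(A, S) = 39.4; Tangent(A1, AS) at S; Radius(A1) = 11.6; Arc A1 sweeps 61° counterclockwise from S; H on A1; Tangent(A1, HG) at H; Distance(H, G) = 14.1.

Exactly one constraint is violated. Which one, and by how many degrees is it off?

Tangent(A1, HG) at H — off by 5.30°.

A = (0.00, 0.00) ✓; A.y = 0.00, S.y = 0.00 ✓; |AS| = 39.40 ✓; ∠(WS, SA) = 90.00° ✓; |WS| = 11.60 ✓; bearing(W→H) − bearing(W→S) = 61.00° ✓; |WH| = 11.60 ✓; ∠(WH, HG) = 84.70° ✗; |HG| = 14.10 ✓.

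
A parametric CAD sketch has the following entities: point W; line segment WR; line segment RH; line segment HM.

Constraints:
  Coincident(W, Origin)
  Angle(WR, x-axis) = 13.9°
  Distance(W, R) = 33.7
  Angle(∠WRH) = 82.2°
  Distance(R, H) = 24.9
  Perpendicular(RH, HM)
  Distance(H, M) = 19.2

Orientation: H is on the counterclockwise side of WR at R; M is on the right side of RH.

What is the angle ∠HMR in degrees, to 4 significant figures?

52.36°

W is at the origin; WR runs at 13.9° with length 33.7, so R = 33.7·(cos 13.9°, sin 13.9°) = (32.71, 8.096). ∠WRH = 82.2°, so RH runs at 13.9° + (180° − 82.2°) = 111.7° from the x-axis; with |RH| = 24.9, H = R + 24.9·(cos 111.7°, sin 111.7°) = (23.51, 31.23). RH ⟂ HM; with |HM| = 19.2 on the right of RH, M = H + 19.2·(0.9291, 0.3697) = (41.35, 38.33). Then cos ∠HMR = MH·MR / (|MH||MR|), giving 52.36°.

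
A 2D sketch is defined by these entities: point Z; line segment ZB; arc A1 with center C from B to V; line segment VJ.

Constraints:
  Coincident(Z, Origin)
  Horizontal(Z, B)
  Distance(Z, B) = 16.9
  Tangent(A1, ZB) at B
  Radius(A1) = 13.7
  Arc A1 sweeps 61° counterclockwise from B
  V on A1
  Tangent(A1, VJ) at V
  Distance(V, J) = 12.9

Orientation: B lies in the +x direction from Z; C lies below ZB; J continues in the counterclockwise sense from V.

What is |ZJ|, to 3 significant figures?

18.4

Z is at the origin; Z and B share the same y with |ZB| = 16.9 and B on the +x side, so B = (16.9, 0.00). The tangent condition forces CB to be normal to ZB, so C = B + (0, -13.7) = (16.9, -13.7). On A1, B sits at bearing 90° from C; a 61° counterclockwise sweep puts V at bearing 151°, so V = C + 13.7·(cos 151°, sin 151°) = (4.92, -7.06). Tangency of A1 to VJ means the radius CV is perpendicular to VJ, so VJ runs along (−sin 151°, cos 151°); with |VJ| = 12.9, J = (-1.34, -18.3). Then |ZJ| = |J − Z| = 18.4.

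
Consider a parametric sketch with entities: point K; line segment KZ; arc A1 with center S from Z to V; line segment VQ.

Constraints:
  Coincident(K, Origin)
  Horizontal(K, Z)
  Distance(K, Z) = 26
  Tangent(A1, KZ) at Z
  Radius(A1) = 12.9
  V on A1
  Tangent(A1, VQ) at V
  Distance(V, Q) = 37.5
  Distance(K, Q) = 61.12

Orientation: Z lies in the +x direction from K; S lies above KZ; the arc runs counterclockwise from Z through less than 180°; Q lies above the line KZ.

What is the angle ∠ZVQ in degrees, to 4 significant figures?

129.8°

K is at the origin; KZ is horizontal with |KZ| = 26.0 and Z on the +x side, so Z = (26.00, 0.000). The tangent condition forces SZ to be normal to KZ, so S = Z + (0, 12.9) = (26.00, 12.90). Since SV ⟂ VQ (tangency), |SQ| = √(12.9² + 37.5²) = 39.66 regardless of where V sits on A1. So Q lies on both circle(K, 61.12) and circle(S, 39.66); the above-KZ intersection is Q = (31.94, 52.11). V is the foot of the tangent from Q: V = (38.69, 15.22).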